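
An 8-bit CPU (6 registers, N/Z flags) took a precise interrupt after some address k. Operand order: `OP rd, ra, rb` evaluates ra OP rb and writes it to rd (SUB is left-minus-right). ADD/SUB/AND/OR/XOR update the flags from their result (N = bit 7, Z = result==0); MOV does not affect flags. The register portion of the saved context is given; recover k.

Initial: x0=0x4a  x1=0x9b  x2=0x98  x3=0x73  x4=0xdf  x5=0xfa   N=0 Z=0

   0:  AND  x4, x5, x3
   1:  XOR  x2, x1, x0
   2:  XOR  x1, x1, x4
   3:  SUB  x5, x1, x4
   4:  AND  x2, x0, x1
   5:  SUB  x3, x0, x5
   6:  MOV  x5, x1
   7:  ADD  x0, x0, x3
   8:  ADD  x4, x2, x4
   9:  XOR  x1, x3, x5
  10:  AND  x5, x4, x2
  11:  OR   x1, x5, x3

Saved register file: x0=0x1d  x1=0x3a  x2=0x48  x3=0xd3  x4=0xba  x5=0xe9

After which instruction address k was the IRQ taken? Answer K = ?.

after  0: x0=0x4a x1=0x9b x2=0x98 x3=0x73 x4=0x72 x5=0xfa  N=0 Z=0
after  1: x0=0x4a x1=0x9b x2=0xd1 x3=0x73 x4=0x72 x5=0xfa  N=1 Z=0
after  2: x0=0x4a x1=0xe9 x2=0xd1 x3=0x73 x4=0x72 x5=0xfa  N=1 Z=0
after  3: x0=0x4a x1=0xe9 x2=0xd1 x3=0x73 x4=0x72 x5=0x77  N=0 Z=0
after  4: x0=0x4a x1=0xe9 x2=0x48 x3=0x73 x4=0x72 x5=0x77  N=0 Z=0
after  5: x0=0x4a x1=0xe9 x2=0x48 x3=0xd3 x4=0x72 x5=0x77  N=1 Z=0
after  6: x0=0x4a x1=0xe9 x2=0x48 x3=0xd3 x4=0x72 x5=0xe9  N=1 Z=0
after  7: x0=0x1d x1=0xe9 x2=0x48 x3=0xd3 x4=0x72 x5=0xe9  N=0 Z=0
after  8: x0=0x1d x1=0xe9 x2=0x48 x3=0xd3 x4=0xba x5=0xe9  N=1 Z=0
after  9: x0=0x1d x1=0x3a x2=0x48 x3=0xd3 x4=0xba x5=0xe9  N=0 Z=0
-- IRQ taken; context saved, return-PC = 10 --

K = 9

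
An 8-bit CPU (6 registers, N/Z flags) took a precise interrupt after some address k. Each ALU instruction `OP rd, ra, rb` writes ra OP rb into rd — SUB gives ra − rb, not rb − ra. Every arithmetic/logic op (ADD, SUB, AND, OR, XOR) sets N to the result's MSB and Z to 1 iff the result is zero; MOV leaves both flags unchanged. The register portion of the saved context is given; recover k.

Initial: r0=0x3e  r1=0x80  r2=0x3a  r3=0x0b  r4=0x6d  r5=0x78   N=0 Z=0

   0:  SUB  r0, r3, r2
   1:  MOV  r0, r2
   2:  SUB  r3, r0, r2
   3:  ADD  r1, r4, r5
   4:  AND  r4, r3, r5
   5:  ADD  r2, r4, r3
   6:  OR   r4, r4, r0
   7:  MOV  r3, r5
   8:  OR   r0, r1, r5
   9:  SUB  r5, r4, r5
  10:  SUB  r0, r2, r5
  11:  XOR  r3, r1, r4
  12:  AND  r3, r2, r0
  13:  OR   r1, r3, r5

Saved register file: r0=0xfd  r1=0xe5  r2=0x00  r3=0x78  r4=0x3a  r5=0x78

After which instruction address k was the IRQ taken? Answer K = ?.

K = 8

after  0: r0=0xd1 r1=0x80 r2=0x3a r3=0x0b r4=0x6d r5=0x78  N=1 Z=0
after  1: r0=0x3a r1=0x80 r2=0x3a r3=0x0b r4=0x6d r5=0x78  N=1 Z=0
after  2: r0=0x3a r1=0x80 r2=0x3a r3=0x00 r4=0x6d r5=0x78  N=0 Z=1
after  3: r0=0x3a r1=0xe5 r2=0x3a r3=0x00 r4=0x6d r5=0x78  N=1 Z=0
after  4: r0=0x3a r1=0xe5 r2=0x3a r3=0x00 r4=0x00 r5=0x78  N=0 Z=1
after  5: r0=0x3a r1=0xe5 r2=0x00 r3=0x00 r4=0x00 r5=0x78  N=0 Z=1
after  6: r0=0x3a r1=0xe5 r2=0x00 r3=0x00 r4=0x3a r5=0x78  N=0 Z=0
after  7: r0=0x3a r1=0xe5 r2=0x00 r3=0x78 r4=0x3a r5=0x78  N=0 Z=0
after  8: r0=0xfd r1=0xe5 r2=0x00 r3=0x78 r4=0x3a r5=0x78  N=1 Z=0
-- IRQ taken; context saved, return-PC = 9 --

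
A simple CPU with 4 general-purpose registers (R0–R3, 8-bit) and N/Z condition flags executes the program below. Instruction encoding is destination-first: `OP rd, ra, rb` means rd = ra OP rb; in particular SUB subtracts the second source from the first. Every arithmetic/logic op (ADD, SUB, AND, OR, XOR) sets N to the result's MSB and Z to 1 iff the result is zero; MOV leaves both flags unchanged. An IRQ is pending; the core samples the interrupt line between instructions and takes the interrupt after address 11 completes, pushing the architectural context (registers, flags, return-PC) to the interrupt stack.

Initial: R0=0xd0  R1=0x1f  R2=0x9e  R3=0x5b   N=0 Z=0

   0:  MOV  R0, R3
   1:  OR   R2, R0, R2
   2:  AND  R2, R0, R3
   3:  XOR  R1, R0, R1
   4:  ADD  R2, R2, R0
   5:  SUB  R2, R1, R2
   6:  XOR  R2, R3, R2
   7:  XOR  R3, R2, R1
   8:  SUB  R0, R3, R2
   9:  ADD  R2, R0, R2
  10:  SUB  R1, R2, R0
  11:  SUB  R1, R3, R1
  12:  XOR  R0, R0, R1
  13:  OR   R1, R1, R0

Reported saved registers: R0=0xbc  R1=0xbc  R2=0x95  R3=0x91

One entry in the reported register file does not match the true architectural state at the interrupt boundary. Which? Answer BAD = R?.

BAD = R2

after  0: R0=0x5b R1=0x1f R2=0x9e R3=0x5b  N=0 Z=0
after  1: R0=0x5b R1=0x1f R2=0xdf R3=0x5b  N=1 Z=0
after  2: R0=0x5b R1=0x1f R2=0x5b R3=0x5b  N=0 Z=0
after  3: R0=0x5b R1=0x44 R2=0x5b R3=0x5b  N=0 Z=0
after  4: R0=0x5b R1=0x44 R2=0xb6 R3=0x5b  N=1 Z=0
after  5: R0=0x5b R1=0x44 R2=0x8e R3=0x5b  N=1 Z=0
after  6: R0=0x5b R1=0x44 R2=0xd5 R3=0x5b  N=1 Z=0
after  7: R0=0x5b R1=0x44 R2=0xd5 R3=0x91  N=1 Z=0
after  8: R0=0xbc R1=0x44 R2=0xd5 R3=0x91  N=1 Z=0
after  9: R0=0xbc R1=0x44 R2=0x91 R3=0x91  N=1 Z=0
after 10: R0=0xbc R1=0xd5 R2=0x91 R3=0x91  N=1 Z=0
after 11: R0=0xbc R1=0xbc R2=0x91 R3=0x91  N=1 Z=0
-- IRQ taken; context saved, return-PC = 12 --
mismatch: R2: reported 0x95 vs actual 0x91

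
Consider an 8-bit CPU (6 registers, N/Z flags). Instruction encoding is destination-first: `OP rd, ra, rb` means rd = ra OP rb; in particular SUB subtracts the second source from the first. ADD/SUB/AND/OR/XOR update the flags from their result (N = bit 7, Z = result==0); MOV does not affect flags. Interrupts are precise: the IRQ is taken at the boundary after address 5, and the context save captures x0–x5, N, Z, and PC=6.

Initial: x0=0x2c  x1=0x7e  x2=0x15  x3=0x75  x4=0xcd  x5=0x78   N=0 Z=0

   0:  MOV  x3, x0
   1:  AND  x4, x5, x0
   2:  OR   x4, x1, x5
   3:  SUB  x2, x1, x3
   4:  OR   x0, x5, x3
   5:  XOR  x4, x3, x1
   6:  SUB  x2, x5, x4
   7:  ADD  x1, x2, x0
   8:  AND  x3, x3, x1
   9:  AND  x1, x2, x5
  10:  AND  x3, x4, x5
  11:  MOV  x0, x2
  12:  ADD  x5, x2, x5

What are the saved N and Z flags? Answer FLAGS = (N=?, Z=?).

after  0: x0=0x2c x1=0x7e x2=0x15 x3=0x2c x4=0xcd x5=0x78  N=0 Z=0
after  1: x0=0x2c x1=0x7e x2=0x15 x3=0x2c x4=0x28 x5=0x78  N=0 Z=0
after  2: x0=0x2c x1=0x7e x2=0x15 x3=0x2c x4=0x7e x5=0x78  N=0 Z=0
after  3: x0=0x2c x1=0x7e x2=0x52 x3=0x2c x4=0x7e x5=0x78  N=0 Z=0
after  4: x0=0x7c x1=0x7e x2=0x52 x3=0x2c x4=0x7e x5=0x78  N=0 Z=0
after  5: x0=0x7c x1=0x7e x2=0x52 x3=0x2c x4=0x52 x5=0x78  N=0 Z=0
-- IRQ taken; context saved, return-PC = 6 --

FLAGS = (N=0, Z=0)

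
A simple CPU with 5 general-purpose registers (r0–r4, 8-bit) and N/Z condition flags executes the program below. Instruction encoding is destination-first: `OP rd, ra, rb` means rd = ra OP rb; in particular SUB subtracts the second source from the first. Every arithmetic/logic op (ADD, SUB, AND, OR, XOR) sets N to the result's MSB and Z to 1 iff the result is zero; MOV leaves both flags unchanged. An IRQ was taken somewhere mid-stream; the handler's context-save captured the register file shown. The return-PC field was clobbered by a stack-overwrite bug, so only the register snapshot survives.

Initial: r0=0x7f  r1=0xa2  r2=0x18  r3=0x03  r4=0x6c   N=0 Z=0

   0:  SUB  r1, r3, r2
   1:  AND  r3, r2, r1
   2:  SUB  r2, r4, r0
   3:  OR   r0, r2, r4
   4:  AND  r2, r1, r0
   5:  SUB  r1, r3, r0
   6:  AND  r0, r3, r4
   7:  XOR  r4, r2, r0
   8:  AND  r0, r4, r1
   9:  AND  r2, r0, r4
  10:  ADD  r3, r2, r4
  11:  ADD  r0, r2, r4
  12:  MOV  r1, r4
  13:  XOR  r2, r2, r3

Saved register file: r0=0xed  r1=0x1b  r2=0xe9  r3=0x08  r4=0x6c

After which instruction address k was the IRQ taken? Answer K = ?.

K = 5

after  0: r0=0x7f r1=0xeb r2=0x18 r3=0x03 r4=0x6c  N=1 Z=0
after  1: r0=0x7f r1=0xeb r2=0x18 r3=0x08 r4=0x6c  N=0 Z=0
after  2: r0=0x7f r1=0xeb r2=0xed r3=0x08 r4=0x6c  N=1 Z=0
after  3: r0=0xed r1=0xeb r2=0xed r3=0x08 r4=0x6c  N=1 Z=0
after  4: r0=0xed r1=0xeb r2=0xe9 r3=0x08 r4=0x6c  N=1 Z=0
after  5: r0=0xed r1=0x1b r2=0xe9 r3=0x08 r4=0x6c  N=0 Z=0
-- IRQ taken; context saved, return-PC = 6 --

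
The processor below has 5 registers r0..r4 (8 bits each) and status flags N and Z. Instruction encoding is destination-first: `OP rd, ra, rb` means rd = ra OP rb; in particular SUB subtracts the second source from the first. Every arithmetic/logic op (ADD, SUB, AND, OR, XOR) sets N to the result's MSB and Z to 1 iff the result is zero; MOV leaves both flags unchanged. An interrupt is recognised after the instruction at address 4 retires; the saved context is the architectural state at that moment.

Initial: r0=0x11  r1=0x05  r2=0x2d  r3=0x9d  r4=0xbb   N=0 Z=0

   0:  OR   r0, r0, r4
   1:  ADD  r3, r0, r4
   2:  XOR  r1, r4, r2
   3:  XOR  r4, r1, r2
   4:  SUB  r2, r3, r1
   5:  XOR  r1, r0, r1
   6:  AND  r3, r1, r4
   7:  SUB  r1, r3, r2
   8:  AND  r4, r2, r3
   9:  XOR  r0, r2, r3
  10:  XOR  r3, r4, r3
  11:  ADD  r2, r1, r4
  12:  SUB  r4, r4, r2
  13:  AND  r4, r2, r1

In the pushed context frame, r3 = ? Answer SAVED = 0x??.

SAVED = 0x76

after  0: r0=0xbb r1=0x05 r2=0x2d r3=0x9d r4=0xbb  N=1 Z=0
after  1: r0=0xbb r1=0x05 r2=0x2d r3=0x76 r4=0xbb  N=0 Z=0
after  2: r0=0xbb r1=0x96 r2=0x2d r3=0x76 r4=0xbb  N=1 Z=0
after  3: r0=0xbb r1=0x96 r2=0x2d r3=0x76 r4=0xbb  N=1 Z=0
after  4: r0=0xbb r1=0x96 r2=0xe0 r3=0x76 r4=0xbb  N=1 Z=0
-- IRQ taken; context saved, return-PC = 5 --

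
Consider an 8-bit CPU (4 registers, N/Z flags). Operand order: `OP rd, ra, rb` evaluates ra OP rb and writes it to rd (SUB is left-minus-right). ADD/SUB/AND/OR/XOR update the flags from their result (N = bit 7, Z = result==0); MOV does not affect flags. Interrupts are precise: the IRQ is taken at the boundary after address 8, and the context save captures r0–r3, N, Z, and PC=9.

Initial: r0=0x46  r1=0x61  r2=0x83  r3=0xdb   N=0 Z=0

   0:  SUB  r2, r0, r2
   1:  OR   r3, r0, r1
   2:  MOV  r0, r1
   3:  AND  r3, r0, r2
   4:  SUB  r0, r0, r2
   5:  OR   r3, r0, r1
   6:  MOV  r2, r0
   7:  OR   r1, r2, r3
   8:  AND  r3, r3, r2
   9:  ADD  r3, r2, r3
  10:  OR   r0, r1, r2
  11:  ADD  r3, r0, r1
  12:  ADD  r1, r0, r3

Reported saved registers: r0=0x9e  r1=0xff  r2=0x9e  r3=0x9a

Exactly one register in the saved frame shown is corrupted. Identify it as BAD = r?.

BAD = r3

after  0: r0=0x46 r1=0x61 r2=0xc3 r3=0xdb  N=1 Z=0
after  1: r0=0x46 r1=0x61 r2=0xc3 r3=0x67  N=0 Z=0
after  2: r0=0x61 r1=0x61 r2=0xc3 r3=0x67  N=0 Z=0
after  3: r0=0x61 r1=0x61 r2=0xc3 r3=0x41  N=0 Z=0
after  4: r0=0x9e r1=0x61 r2=0xc3 r3=0x41  N=1 Z=0
after  5: r0=0x9e r1=0x61 r2=0xc3 r3=0xff  N=1 Z=0
after  6: r0=0x9e r1=0x61 r2=0x9e r3=0xff  N=1 Z=0
after  7: r0=0x9e r1=0xff r2=0x9e r3=0xff  N=1 Z=0
after  8: r0=0x9e r1=0xff r2=0x9e r3=0x9e  N=1 Z=0
-- IRQ taken; context saved, return-PC = 9 --
mismatch: r3: reported 0x9a vs actual 0x9e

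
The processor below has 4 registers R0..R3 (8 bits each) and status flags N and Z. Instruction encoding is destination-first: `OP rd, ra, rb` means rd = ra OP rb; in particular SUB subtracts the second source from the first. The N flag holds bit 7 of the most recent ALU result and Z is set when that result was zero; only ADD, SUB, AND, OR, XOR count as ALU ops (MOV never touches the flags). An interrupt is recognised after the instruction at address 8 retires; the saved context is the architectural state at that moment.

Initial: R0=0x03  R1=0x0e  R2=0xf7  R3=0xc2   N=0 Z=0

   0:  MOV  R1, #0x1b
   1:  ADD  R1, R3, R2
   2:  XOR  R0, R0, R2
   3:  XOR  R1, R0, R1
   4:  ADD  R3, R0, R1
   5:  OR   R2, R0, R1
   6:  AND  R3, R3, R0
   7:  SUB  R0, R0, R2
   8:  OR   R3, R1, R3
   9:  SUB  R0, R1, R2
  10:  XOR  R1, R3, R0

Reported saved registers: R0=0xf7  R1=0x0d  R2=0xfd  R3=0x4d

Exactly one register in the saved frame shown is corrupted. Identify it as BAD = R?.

BAD = R1

after  0: R0=0x03 R1=0x1b R2=0xf7 R3=0xc2  N=0 Z=0
after  1: R0=0x03 R1=0xb9 R2=0xf7 R3=0xc2  N=1 Z=0
after  2: R0=0xf4 R1=0xb9 R2=0xf7 R3=0xc2  N=1 Z=0
after  3: R0=0xf4 R1=0x4d R2=0xf7 R3=0xc2  N=0 Z=0
after  4: R0=0xf4 R1=0x4d R2=0xf7 R3=0x41  N=0 Z=0
after  5: R0=0xf4 R1=0x4d R2=0xfd R3=0x41  N=1 Z=0
after  6: R0=0xf4 R1=0x4d R2=0xfd R3=0x40  N=0 Z=0
after  7: R0=0xf7 R1=0x4d R2=0xfd R3=0x40  N=1 Z=0
after  8: R0=0xf7 R1=0x4d R2=0xfd R3=0x4d  N=0 Z=0
-- IRQ taken; context saved, return-PC = 9 --
mismatch: R1: reported 0x0d vs actual 0x4d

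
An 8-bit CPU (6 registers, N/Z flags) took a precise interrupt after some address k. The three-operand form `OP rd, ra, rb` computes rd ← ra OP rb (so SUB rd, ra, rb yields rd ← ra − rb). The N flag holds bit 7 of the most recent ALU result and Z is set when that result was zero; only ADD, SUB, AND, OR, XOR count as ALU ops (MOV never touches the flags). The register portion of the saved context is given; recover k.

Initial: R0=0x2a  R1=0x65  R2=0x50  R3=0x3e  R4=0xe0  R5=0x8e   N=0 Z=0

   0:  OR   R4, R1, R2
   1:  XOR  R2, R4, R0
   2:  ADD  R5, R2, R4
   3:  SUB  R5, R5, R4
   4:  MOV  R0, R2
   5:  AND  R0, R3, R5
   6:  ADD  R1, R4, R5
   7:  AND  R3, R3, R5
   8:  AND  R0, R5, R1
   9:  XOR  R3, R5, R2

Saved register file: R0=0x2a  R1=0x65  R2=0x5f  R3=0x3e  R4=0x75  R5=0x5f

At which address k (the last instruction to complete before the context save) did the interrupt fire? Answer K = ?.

K = 3

after  0: R0=0x2a R1=0x65 R2=0x50 R3=0x3e R4=0x75 R5=0x8e  N=0 Z=0
after  1: R0=0x2a R1=0x65 R2=0x5f R3=0x3e R4=0x75 R5=0x8e  N=0 Z=0
after  2: R0=0x2a R1=0x65 R2=0x5f R3=0x3e R4=0x75 R5=0xd4  N=1 Z=0
after  3: R0=0x2a R1=0x65 R2=0x5f R3=0x3e R4=0x75 R5=0x5f  N=0 Z=0
-- IRQ taken; context saved, return-PC = 4 --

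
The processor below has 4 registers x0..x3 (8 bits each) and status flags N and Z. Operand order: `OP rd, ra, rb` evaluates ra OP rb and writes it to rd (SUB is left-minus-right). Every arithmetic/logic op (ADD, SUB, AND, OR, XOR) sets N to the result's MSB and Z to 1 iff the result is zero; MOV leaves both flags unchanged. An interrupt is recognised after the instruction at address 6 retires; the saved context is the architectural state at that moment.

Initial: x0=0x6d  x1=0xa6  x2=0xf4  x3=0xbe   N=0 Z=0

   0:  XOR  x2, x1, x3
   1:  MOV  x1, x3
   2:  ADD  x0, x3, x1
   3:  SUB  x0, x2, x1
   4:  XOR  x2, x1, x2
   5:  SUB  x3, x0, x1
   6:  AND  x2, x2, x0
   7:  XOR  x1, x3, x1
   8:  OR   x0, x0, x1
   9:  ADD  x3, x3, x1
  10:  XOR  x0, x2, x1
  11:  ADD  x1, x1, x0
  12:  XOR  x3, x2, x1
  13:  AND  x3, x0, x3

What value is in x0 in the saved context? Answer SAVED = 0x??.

SAVED = 0x5a

after  0: x0=0x6d x1=0xa6 x2=0x18 x3=0xbe  N=0 Z=0
after  1: x0=0x6d x1=0xbe x2=0x18 x3=0xbe  N=0 Z=0
after  2: x0=0x7c x1=0xbe x2=0x18 x3=0xbe  N=0 Z=0
after  3: x0=0x5a x1=0xbe x2=0x18 x3=0xbe  N=0 Z=0
after  4: x0=0x5a x1=0xbe x2=0xa6 x3=0xbe  N=1 Z=0
after  5: x0=0x5a x1=0xbe x2=0xa6 x3=0x9c  N=1 Z=0
after  6: x0=0x5a x1=0xbe x2=0x02 x3=0x9c  N=0 Z=0
-- IRQ taken; context saved, return-PC = 7 --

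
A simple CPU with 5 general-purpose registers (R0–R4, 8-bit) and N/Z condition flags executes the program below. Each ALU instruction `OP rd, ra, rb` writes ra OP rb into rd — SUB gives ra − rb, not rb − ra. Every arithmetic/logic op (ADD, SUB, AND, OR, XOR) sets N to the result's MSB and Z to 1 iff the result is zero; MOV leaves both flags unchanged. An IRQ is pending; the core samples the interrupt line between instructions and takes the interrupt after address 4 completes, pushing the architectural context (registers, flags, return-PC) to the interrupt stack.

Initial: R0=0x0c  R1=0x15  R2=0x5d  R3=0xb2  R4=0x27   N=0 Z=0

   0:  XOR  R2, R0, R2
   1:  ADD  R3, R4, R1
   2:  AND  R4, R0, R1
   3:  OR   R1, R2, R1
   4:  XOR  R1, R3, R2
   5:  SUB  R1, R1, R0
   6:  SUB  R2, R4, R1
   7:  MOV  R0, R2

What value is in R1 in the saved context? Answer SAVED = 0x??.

SAVED = 0x6d

after  0: R0=0x0c R1=0x15 R2=0x51 R3=0xb2 R4=0x27  N=0 Z=0
after  1: R0=0x0c R1=0x15 R2=0x51 R3=0x3c R4=0x27  N=0 Z=0
after  2: R0=0x0c R1=0x15 R2=0x51 R3=0x3c R4=0x04  N=0 Z=0
after  3: R0=0x0c R1=0x55 R2=0x51 R3=0x3c R4=0x04  N=0 Z=0
after  4: R0=0x0c R1=0x6d R2=0x51 R3=0x3c R4=0x04  N=0 Z=0
-- IRQ taken; context saved, return-PC = 5 --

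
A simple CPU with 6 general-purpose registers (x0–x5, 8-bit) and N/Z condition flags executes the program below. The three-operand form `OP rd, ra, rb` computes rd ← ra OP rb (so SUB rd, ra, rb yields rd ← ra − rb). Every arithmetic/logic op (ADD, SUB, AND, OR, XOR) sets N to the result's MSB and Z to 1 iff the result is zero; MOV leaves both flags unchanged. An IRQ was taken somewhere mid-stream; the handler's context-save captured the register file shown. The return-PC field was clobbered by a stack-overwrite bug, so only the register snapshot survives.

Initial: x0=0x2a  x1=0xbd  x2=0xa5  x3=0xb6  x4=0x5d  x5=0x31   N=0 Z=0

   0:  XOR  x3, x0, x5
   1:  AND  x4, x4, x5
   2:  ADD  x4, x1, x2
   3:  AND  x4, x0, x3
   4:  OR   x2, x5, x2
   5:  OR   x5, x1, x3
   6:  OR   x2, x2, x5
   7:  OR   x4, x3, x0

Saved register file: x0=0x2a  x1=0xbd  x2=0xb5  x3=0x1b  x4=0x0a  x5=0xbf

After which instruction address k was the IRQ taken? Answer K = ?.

K = 5

after  0: x0=0x2a x1=0xbd x2=0xa5 x3=0x1b x4=0x5d x5=0x31  N=0 Z=0
after  1: x0=0x2a x1=0xbd x2=0xa5 x3=0x1b x4=0x11 x5=0x31  N=0 Z=0
after  2: x0=0x2a x1=0xbd x2=0xa5 x3=0x1b x4=0x62 x5=0x31  N=0 Z=0
after  3: x0=0x2a x1=0xbd x2=0xa5 x3=0x1b x4=0x0a x5=0x31  N=0 Z=0
after  4: x0=0x2a x1=0xbd x2=0xb5 x3=0x1b x4=0x0a x5=0x31  N=1 Z=0
after  5: x0=0x2a x1=0xbd x2=0xb5 x3=0x1b x4=0x0a x5=0xbf  N=1 Z=0
-- IRQ taken; context saved, return-PC = 6 --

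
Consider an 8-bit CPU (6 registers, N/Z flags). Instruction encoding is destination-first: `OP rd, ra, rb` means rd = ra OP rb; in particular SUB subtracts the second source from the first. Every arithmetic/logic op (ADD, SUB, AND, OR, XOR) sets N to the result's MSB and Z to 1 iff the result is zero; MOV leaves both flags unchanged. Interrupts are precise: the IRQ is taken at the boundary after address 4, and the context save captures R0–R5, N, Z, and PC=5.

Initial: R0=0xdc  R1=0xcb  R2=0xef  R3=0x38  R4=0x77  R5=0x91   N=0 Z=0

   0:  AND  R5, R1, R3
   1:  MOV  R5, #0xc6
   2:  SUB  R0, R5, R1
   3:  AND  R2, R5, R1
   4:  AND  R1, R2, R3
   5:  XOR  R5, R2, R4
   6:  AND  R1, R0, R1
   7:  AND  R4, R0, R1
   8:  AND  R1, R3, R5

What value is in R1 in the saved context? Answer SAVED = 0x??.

SAVED = 0x00

after  0: R0=0xdc R1=0xcb R2=0xef R3=0x38 R4=0x77 R5=0x08  N=0 Z=0
after  1: R0=0xdc R1=0xcb R2=0xef R3=0x38 R4=0x77 R5=0xc6  N=0 Z=0
after  2: R0=0xfb R1=0xcb R2=0xef R3=0x38 R4=0x77 R5=0xc6  N=1 Z=0
after  3: R0=0xfb R1=0xcb R2=0xc2 R3=0x38 R4=0x77 R5=0xc6  N=1 Z=0
after  4: R0=0xfb R1=0x00 R2=0xc2 R3=0x38 R4=0x77 R5=0xc6  N=0 Z=1
-- IRQ taken; context saved, return-PC = 5 --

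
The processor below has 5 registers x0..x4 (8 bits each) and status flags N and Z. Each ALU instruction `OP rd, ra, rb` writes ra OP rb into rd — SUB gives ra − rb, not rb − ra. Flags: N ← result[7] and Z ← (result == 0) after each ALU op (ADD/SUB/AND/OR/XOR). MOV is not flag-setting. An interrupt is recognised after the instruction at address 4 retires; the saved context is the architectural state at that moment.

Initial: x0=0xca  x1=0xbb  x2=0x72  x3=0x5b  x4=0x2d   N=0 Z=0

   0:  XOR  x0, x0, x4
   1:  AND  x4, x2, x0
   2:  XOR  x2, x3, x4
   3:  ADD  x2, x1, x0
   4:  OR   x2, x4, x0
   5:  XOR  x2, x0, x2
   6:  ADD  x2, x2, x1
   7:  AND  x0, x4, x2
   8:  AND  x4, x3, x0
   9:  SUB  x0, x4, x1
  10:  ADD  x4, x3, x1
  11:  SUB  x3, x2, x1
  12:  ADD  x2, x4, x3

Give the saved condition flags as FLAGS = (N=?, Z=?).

FLAGS = (N=1, Z=0)

after  0: x0=0xe7 x1=0xbb x2=0x72 x3=0x5b x4=0x2d  N=1 Z=0
after  1: x0=0xe7 x1=0xbb x2=0x72 x3=0x5b x4=0x62  N=0 Z=0
after  2: x0=0xe7 x1=0xbb x2=0x39 x3=0x5b x4=0x62  N=0 Z=0
after  3: x0=0xe7 x1=0xbb x2=0xa2 x3=0x5b x4=0x62  N=1 Z=0
after  4: x0=0xe7 x1=0xbb x2=0xe7 x3=0x5b x4=0x62  N=1 Z=0
-- IRQ taken; context saved, return-PC = 5 --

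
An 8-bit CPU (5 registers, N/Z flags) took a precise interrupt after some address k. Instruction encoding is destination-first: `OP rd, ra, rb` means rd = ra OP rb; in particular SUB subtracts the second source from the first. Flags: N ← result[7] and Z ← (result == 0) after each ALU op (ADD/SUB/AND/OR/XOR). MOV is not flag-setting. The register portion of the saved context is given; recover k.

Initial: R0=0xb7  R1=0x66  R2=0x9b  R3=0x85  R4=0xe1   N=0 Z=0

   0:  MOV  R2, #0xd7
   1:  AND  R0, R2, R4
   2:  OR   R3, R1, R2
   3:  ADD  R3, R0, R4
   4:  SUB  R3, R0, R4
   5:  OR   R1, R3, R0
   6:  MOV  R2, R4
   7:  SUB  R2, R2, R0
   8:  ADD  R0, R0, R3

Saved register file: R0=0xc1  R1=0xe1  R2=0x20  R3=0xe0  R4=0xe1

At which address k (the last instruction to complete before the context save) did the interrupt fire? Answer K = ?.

K = 7

after  0: R0=0xb7 R1=0x66 R2=0xd7 R3=0x85 R4=0xe1  N=0 Z=0
after  1: R0=0xc1 R1=0x66 R2=0xd7 R3=0x85 R4=0xe1  N=1 Z=0
after  2: R0=0xc1 R1=0x66 R2=0xd7 R3=0xf7 R4=0xe1  N=1 Z=0
after  3: R0=0xc1 R1=0x66 R2=0xd7 R3=0xa2 R4=0xe1  N=1 Z=0
after  4: R0=0xc1 R1=0x66 R2=0xd7 R3=0xe0 R4=0xe1  N=1 Z=0
after  5: R0=0xc1 R1=0xe1 R2=0xd7 R3=0xe0 R4=0xe1  N=1 Z=0
after  6: R0=0xc1 R1=0xe1 R2=0xe1 R3=0xe0 R4=0xe1  N=1 Z=0
after  7: R0=0xc1 R1=0xe1 R2=0x20 R3=0xe0 R4=0xe1  N=0 Z=0
-- IRQ taken; context saved, return-PC = 8 --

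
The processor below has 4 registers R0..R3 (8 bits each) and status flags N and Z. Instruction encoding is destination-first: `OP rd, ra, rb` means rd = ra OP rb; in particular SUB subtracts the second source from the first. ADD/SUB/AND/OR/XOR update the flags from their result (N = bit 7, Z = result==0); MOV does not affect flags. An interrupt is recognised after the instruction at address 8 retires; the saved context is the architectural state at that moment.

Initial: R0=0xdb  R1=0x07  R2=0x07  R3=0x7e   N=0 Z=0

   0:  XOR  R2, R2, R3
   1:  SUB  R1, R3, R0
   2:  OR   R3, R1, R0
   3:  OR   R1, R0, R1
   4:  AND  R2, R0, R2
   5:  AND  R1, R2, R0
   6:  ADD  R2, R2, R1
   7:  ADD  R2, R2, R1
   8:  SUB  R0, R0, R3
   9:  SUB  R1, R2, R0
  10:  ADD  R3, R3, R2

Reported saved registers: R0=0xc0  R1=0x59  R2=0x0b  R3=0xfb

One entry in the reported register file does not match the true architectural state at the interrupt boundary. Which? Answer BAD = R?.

BAD = R0

after  0: R0=0xdb R1=0x07 R2=0x79 R3=0x7e  N=0 Z=0
after  1: R0=0xdb R1=0xa3 R2=0x79 R3=0x7e  N=1 Z=0
after  2: R0=0xdb R1=0xa3 R2=0x79 R3=0xfb  N=1 Z=0
after  3: R0=0xdb R1=0xfb R2=0x79 R3=0xfb  N=1 Z=0
after  4: R0=0xdb R1=0xfb R2=0x59 R3=0xfb  N=0 Z=0
after  5: R0=0xdb R1=0x59 R2=0x59 R3=0xfb  N=0 Z=0
after  6: R0=0xdb R1=0x59 R2=0xb2 R3=0xfb  N=1 Z=0
after  7: R0=0xdb R1=0x59 R2=0x0b R3=0xfb  N=0 Z=0
after  8: R0=0xe0 R1=0x59 R2=0x0b R3=0xfb  N=1 Z=0
-- IRQ taken; context saved, return-PC = 9 --
mismatch: R0: reported 0xc0 vs actual 0xe0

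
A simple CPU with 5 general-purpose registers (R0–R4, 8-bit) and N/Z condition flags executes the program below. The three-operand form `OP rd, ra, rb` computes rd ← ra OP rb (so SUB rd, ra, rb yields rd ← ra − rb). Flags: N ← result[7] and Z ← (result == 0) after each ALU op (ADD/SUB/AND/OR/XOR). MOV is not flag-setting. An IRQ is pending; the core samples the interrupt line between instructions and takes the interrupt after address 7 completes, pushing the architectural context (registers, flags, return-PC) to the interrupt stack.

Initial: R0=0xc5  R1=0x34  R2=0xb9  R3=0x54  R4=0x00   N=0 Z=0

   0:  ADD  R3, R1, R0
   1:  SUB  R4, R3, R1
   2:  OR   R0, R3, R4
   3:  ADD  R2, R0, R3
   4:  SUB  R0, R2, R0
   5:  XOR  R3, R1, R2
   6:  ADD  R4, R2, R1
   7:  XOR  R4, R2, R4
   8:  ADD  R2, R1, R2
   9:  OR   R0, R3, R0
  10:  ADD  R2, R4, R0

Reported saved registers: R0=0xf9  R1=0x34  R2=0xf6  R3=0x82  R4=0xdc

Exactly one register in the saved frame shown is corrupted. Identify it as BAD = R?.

BAD = R3

after  0: R0=0xc5 R1=0x34 R2=0xb9 R3=0xf9 R4=0x00  N=1 Z=0
after  1: R0=0xc5 R1=0x34 R2=0xb9 R3=0xf9 R4=0xc5  N=1 Z=0
after  2: R0=0xfd R1=0x34 R2=0xb9 R3=0xf9 R4=0xc5  N=1 Z=0
after  3: R0=0xfd R1=0x34 R2=0xf6 R3=0xf9 R4=0xc5  N=1 Z=0
after  4: R0=0xf9 R1=0x34 R2=0xf6 R3=0xf9 R4=0xc5  N=1 Z=0
after  5: R0=0xf9 R1=0x34 R2=0xf6 R3=0xc2 R4=0xc5  N=1 Z=0
after  6: R0=0xf9 R1=0x34 R2=0xf6 R3=0xc2 R4=0x2a  N=0 Z=0
after  7: R0=0xf9 R1=0x34 R2=0xf6 R3=0xc2 R4=0xdc  N=1 Z=0
-- IRQ taken; context saved, return-PC = 8 --
mismatch: R3: reported 0x82 vs actual 0xc2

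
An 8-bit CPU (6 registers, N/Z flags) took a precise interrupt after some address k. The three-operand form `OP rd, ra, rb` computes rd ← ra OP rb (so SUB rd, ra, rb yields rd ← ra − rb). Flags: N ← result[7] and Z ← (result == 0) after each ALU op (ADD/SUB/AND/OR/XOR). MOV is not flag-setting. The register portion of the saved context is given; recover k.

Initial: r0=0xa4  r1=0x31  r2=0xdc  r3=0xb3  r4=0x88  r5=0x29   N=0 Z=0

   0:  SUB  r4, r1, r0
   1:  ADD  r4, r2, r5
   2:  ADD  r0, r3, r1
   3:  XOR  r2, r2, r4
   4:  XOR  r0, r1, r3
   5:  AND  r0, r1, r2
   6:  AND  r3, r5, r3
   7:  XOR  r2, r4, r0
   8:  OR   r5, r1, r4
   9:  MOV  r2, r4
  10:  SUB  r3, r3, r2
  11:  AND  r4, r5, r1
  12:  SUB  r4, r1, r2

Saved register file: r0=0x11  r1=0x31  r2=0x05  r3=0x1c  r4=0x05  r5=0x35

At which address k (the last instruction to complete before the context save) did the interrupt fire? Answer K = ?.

after  0: r0=0xa4 r1=0x31 r2=0xdc r3=0xb3 r4=0x8d r5=0x29  N=1 Z=0
after  1: r0=0xa4 r1=0x31 r2=0xdc r3=0xb3 r4=0x05 r5=0x29  N=0 Z=0
after  2: r0=0xe4 r1=0x31 r2=0xdc r3=0xb3 r4=0x05 r5=0x29  N=1 Z=0
after  3: r0=0xe4 r1=0x31 r2=0xd9 r3=0xb3 r4=0x05 r5=0x29  N=1 Z=0
after  4: r0=0x82 r1=0x31 r2=0xd9 r3=0xb3 r4=0x05 r5=0x29  N=1 Z=0
after  5: r0=0x11 r1=0x31 r2=0xd9 r3=0xb3 r4=0x05 r5=0x29  N=0 Z=0
after  6: r0=0x11 r1=0x31 r2=0xd9 r3=0x21 r4=0x05 r5=0x29  N=0 Z=0
after  7: r0=0x11 r1=0x31 r2=0x14 r3=0x21 r4=0x05 r5=0x29  N=0 Z=0
after  8: r0=0x11 r1=0x31 r2=0x14 r3=0x21 r4=0x05 r5=0x35  N=0 Z=0
after  9: r0=0x11 r1=0x31 r2=0x05 r3=0x21 r4=0x05 r5=0x35  N=0 Z=0
after 10: r0=0x11 r1=0x31 r2=0x05 r3=0x1c r4=0x05 r5=0x35  N=0 Z=0
-- IRQ taken; context saved, return-PC = 11 --

K = 10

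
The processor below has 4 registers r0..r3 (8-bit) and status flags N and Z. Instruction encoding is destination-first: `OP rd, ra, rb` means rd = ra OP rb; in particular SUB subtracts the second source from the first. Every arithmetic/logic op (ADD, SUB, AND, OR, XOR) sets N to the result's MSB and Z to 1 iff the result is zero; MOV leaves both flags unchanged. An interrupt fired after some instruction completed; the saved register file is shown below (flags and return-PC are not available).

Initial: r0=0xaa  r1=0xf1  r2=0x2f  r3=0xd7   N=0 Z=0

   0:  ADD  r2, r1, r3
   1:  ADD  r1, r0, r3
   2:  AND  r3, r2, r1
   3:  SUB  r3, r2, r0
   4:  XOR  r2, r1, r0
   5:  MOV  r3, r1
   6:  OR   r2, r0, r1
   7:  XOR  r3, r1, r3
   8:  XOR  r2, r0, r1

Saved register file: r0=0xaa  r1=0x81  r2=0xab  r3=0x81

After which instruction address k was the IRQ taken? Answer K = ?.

after  0: r0=0xaa r1=0xf1 r2=0xc8 r3=0xd7  N=1 Z=0
after  1: r0=0xaa r1=0x81 r2=0xc8 r3=0xd7  N=1 Z=0
after  2: r0=0xaa r1=0x81 r2=0xc8 r3=0x80  N=1 Z=0
after  3: r0=0xaa r1=0x81 r2=0xc8 r3=0x1e  N=0 Z=0
after  4: r0=0xaa r1=0x81 r2=0x2b r3=0x1e  N=0 Z=0
after  5: r0=0xaa r1=0x81 r2=0x2b r3=0x81  N=0 Z=0
after  6: r0=0xaa r1=0x81 r2=0xab r3=0x81  N=1 Z=0
-- IRQ taken; context saved, return-PC = 7 --

K = 6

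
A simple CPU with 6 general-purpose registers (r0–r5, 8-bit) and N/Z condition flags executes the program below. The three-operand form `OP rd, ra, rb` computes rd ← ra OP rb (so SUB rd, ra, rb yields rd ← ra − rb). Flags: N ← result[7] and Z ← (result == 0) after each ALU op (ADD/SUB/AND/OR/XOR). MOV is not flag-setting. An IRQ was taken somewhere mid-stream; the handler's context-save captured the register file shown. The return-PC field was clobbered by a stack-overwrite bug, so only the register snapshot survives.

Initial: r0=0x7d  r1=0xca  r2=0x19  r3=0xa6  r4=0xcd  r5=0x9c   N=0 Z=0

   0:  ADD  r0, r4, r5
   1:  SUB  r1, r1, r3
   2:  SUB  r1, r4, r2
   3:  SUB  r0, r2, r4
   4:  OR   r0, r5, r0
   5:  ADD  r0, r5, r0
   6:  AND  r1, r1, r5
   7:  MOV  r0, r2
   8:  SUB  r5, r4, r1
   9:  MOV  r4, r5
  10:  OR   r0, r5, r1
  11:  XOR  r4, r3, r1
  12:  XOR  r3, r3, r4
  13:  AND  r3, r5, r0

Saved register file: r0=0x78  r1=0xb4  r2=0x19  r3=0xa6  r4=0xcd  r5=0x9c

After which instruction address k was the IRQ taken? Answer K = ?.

K = 5

after  0: r0=0x69 r1=0xca r2=0x19 r3=0xa6 r4=0xcd r5=0x9c  N=0 Z=0
after  1: r0=0x69 r1=0x24 r2=0x19 r3=0xa6 r4=0xcd r5=0x9c  N=0 Z=0
after  2: r0=0x69 r1=0xb4 r2=0x19 r3=0xa6 r4=0xcd r5=0x9c  N=1 Z=0
after  3: r0=0x4c r1=0xb4 r2=0x19 r3=0xa6 r4=0xcd r5=0x9c  N=0 Z=0
after  4: r0=0xdc r1=0xb4 r2=0x19 r3=0xa6 r4=0xcd r5=0x9c  N=1 Z=0
after  5: r0=0x78 r1=0xb4 r2=0x19 r3=0xa6 r4=0xcd r5=0x9c  N=0 Z=0
-- IRQ taken; context saved, return-PC = 6 --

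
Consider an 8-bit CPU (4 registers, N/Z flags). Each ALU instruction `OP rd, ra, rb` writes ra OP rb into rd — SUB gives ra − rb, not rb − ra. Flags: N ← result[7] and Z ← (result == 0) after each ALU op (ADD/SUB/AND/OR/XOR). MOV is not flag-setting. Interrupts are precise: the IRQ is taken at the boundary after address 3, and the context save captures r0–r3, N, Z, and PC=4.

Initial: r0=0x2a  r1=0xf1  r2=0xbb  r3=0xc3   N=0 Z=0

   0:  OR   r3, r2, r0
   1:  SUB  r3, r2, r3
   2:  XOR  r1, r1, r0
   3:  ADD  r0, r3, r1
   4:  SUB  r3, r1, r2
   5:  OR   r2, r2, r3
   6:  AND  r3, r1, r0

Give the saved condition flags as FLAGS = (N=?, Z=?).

after  0: r0=0x2a r1=0xf1 r2=0xbb r3=0xbb  N=1 Z=0
after  1: r0=0x2a r1=0xf1 r2=0xbb r3=0x00  N=0 Z=1
after  2: r0=0x2a r1=0xdb r2=0xbb r3=0x00  N=1 Z=0
after  3: r0=0xdb r1=0xdb r2=0xbb r3=0x00  N=1 Z=0
-- IRQ taken; context saved, return-PC = 4 --

FLAGS = (N=1, Z=0)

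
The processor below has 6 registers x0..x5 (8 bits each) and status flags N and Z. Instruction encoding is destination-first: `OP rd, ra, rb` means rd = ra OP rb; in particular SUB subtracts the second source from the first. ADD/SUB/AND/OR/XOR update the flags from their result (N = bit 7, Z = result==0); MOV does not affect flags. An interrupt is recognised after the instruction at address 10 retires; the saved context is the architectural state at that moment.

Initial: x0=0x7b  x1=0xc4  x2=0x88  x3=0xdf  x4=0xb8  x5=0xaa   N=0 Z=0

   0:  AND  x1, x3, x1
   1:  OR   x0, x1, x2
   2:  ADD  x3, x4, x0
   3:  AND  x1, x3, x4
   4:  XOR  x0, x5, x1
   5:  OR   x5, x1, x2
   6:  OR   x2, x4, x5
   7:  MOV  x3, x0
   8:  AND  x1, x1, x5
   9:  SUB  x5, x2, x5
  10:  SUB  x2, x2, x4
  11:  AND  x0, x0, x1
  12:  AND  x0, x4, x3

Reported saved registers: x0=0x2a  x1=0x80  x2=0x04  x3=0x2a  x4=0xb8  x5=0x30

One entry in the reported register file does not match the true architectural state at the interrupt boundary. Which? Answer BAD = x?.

BAD = x2

after  0: x0=0x7b x1=0xc4 x2=0x88 x3=0xdf x4=0xb8 x5=0xaa  N=1 Z=0
after  1: x0=0xcc x1=0xc4 x2=0x88 x3=0xdf x4=0xb8 x5=0xaa  N=1 Z=0
after  2: x0=0xcc x1=0xc4 x2=0x88 x3=0x84 x4=0xb8 x5=0xaa  N=1 Z=0
after  3: x0=0xcc x1=0x80 x2=0x88 x3=0x84 x4=0xb8 x5=0xaa  N=1 Z=0
after  4: x0=0x2a x1=0x80 x2=0x88 x3=0x84 x4=0xb8 x5=0xaa  N=0 Z=0
after  5: x0=0x2a x1=0x80 x2=0x88 x3=0x84 x4=0xb8 x5=0x88  N=1 Z=0
after  6: x0=0x2a x1=0x80 x2=0xb8 x3=0x84 x4=0xb8 x5=0x88  N=1 Z=0
after  7: x0=0x2a x1=0x80 x2=0xb8 x3=0x2a x4=0xb8 x5=0x88  N=1 Z=0
after  8: x0=0x2a x1=0x80 x2=0xb8 x3=0x2a x4=0xb8 x5=0x88  N=1 Z=0
after  9: x0=0x2a x1=0x80 x2=0xb8 x3=0x2a x4=0xb8 x5=0x30  N=0 Z=0
after 10: x0=0x2a x1=0x80 x2=0x00 x3=0x2a x4=0xb8 x5=0x30  N=0 Z=1
-- IRQ taken; context saved, return-PC = 11 --
mismatch: x2: reported 0x04 vs actual 0x00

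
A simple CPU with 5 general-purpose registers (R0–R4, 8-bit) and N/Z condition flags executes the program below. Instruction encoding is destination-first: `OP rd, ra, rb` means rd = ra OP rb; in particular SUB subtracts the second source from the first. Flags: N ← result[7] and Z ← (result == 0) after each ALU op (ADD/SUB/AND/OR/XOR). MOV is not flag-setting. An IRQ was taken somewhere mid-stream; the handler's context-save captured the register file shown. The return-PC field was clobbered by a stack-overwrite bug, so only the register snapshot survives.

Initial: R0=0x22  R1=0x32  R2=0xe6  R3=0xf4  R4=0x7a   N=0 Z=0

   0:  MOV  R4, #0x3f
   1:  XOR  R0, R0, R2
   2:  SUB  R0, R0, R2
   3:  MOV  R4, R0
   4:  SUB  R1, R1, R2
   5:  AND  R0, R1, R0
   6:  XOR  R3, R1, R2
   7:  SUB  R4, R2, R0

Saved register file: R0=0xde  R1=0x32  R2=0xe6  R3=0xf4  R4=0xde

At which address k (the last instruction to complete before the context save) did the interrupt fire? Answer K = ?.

after  0: R0=0x22 R1=0x32 R2=0xe6 R3=0xf4 R4=0x3f  N=0 Z=0
after  1: R0=0xc4 R1=0x32 R2=0xe6 R3=0xf4 R4=0x3f  N=1 Z=0
after  2: R0=0xde R1=0x32 R2=0xe6 R3=0xf4 R4=0x3f  N=1 Z=0
after  3: R0=0xde R1=0x32 R2=0xe6 R3=0xf4 R4=0xde  N=1 Z=0
-- IRQ taken; context saved, return-PC = 4 --

K = 3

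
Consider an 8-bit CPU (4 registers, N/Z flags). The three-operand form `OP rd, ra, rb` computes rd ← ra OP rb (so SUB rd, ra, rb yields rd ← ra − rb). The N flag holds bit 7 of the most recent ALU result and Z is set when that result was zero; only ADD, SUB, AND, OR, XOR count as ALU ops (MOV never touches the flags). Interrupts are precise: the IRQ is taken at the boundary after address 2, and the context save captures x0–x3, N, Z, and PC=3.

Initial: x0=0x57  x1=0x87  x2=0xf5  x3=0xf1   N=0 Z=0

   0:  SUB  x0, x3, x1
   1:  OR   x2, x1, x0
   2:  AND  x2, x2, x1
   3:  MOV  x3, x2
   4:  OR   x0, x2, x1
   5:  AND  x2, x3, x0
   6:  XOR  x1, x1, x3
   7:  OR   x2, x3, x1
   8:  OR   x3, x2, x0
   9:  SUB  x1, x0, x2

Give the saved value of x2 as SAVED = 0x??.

after  0: x0=0x6a x1=0x87 x2=0xf5 x3=0xf1  N=0 Z=0
after  1: x0=0x6a x1=0x87 x2=0xef x3=0xf1  N=1 Z=0
after  2: x0=0x6a x1=0x87 x2=0x87 x3=0xf1  N=1 Z=0
-- IRQ taken; context saved, return-PC = 3 --

SAVED = 0x87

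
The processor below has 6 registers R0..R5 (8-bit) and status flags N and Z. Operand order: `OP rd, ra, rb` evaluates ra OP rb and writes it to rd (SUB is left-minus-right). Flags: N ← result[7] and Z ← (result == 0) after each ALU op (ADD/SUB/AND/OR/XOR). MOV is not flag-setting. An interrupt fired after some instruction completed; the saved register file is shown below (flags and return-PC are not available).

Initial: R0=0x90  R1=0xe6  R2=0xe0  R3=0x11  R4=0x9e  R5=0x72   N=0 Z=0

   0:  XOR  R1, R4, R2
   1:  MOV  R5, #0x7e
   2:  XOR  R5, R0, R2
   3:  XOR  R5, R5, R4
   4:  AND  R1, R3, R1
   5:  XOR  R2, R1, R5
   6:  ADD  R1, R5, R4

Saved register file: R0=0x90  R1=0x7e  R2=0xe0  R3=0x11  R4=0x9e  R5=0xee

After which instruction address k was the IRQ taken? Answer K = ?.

after  0: R0=0x90 R1=0x7e R2=0xe0 R3=0x11 R4=0x9e R5=0x72  N=0 Z=0
after  1: R0=0x90 R1=0x7e R2=0xe0 R3=0x11 R4=0x9e R5=0x7e  N=0 Z=0
after  2: R0=0x90 R1=0x7e R2=0xe0 R3=0x11 R4=0x9e R5=0x70  N=0 Z=0
after  3: R0=0x90 R1=0x7e R2=0xe0 R3=0x11 R4=0x9e R5=0xee  N=1 Z=0
-- IRQ taken; context saved, return-PC = 4 --

K = 3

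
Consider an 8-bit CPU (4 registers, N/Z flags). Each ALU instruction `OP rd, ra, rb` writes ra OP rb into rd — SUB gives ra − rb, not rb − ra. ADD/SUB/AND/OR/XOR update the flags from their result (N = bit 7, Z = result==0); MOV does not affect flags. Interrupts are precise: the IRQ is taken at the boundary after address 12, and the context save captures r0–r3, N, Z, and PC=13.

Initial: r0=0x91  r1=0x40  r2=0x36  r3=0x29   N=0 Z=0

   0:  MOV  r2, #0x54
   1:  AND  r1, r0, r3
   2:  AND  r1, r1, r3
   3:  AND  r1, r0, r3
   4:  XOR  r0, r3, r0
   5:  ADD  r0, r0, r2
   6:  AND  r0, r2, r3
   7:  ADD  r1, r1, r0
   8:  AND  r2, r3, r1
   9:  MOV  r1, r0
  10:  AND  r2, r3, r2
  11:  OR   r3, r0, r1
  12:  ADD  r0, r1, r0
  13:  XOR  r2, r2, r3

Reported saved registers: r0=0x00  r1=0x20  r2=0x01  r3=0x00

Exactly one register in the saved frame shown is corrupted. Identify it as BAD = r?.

BAD = r1

after  0: r0=0x91 r1=0x40 r2=0x54 r3=0x29  N=0 Z=0
after  1: r0=0x91 r1=0x01 r2=0x54 r3=0x29  N=0 Z=0
after  2: r0=0x91 r1=0x01 r2=0x54 r3=0x29  N=0 Z=0
after  3: r0=0x91 r1=0x01 r2=0x54 r3=0x29  N=0 Z=0
after  4: r0=0xb8 r1=0x01 r2=0x54 r3=0x29  N=1 Z=0
after  5: r0=0x0c r1=0x01 r2=0x54 r3=0x29  N=0 Z=0
after  6: r0=0x00 r1=0x01 r2=0x54 r3=0x29  N=0 Z=1
after  7: r0=0x00 r1=0x01 r2=0x54 r3=0x29  N=0 Z=0
after  8: r0=0x00 r1=0x01 r2=0x01 r3=0x29  N=0 Z=0
after  9: r0=0x00 r1=0x00 r2=0x01 r3=0x29  N=0 Z=0
after 10: r0=0x00 r1=0x00 r2=0x01 r3=0x29  N=0 Z=0
after 11: r0=0x00 r1=0x00 r2=0x01 r3=0x00  N=0 Z=1
after 12: r0=0x00 r1=0x00 r2=0x01 r3=0x00  N=0 Z=1
-- IRQ taken; context saved, return-PC = 13 --
mismatch: r1: reported 0x20 vs actual 0x00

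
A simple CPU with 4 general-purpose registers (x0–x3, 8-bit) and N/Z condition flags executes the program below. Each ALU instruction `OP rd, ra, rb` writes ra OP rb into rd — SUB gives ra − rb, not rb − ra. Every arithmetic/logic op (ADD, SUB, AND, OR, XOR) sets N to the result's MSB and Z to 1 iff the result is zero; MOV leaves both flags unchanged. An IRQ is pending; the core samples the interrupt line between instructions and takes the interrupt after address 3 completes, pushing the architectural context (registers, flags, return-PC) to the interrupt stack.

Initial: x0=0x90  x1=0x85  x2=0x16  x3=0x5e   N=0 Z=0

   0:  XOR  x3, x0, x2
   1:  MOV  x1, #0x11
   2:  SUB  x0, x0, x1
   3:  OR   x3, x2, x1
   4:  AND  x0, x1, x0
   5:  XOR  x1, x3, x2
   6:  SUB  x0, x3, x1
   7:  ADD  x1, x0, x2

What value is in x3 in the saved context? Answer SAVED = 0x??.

after  0: x0=0x90 x1=0x85 x2=0x16 x3=0x86  N=1 Z=0
after  1: x0=0x90 x1=0x11 x2=0x16 x3=0x86  N=1 Z=0
after  2: x0=0x7f x1=0x11 x2=0x16 x3=0x86  N=0 Z=0
after  3: x0=0x7f x1=0x11 x2=0x16 x3=0x17  N=0 Z=0
-- IRQ taken; context saved, return-PC = 4 --

SAVED = 0x17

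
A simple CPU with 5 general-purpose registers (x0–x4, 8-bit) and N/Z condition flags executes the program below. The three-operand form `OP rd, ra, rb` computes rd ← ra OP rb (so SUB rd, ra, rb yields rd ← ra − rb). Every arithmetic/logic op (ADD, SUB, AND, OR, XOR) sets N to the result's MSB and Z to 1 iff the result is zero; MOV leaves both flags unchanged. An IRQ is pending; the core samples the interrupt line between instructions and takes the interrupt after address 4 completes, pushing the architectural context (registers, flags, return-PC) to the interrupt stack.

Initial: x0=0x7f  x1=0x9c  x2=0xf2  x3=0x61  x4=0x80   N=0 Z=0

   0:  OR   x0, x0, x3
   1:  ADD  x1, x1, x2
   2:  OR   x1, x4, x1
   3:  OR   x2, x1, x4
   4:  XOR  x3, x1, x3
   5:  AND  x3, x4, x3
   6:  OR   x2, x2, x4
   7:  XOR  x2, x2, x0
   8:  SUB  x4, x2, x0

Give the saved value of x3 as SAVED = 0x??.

after  0: x0=0x7f x1=0x9c x2=0xf2 x3=0x61 x4=0x80  N=0 Z=0
after  1: x0=0x7f x1=0x8e x2=0xf2 x3=0x61 x4=0x80  N=1 Z=0
after  2: x0=0x7f x1=0x8e x2=0xf2 x3=0x61 x4=0x80  N=1 Z=0
after  3: x0=0x7f x1=0x8e x2=0x8e x3=0x61 x4=0x80  N=1 Z=0
after  4: x0=0x7f x1=0x8e x2=0x8e x3=0xef x4=0x80  N=1 Z=0
-- IRQ taken; context saved, return-PC = 5 --

SAVED = 0xef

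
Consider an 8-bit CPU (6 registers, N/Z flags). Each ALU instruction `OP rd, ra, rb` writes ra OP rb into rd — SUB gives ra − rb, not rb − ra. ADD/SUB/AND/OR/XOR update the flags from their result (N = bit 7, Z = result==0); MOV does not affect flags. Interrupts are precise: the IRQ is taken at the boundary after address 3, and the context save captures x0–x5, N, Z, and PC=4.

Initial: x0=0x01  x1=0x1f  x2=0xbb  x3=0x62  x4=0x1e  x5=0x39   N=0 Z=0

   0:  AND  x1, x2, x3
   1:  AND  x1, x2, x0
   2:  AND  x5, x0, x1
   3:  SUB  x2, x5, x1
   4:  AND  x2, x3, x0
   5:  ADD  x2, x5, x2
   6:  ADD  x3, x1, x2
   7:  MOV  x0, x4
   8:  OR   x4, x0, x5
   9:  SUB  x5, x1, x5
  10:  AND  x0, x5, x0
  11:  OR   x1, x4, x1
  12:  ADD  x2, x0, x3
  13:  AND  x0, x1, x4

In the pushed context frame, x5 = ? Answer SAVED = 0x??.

SAVED = 0x01

after  0: x0=0x01 x1=0x22 x2=0xbb x3=0x62 x4=0x1e x5=0x39  N=0 Z=0
after  1: x0=0x01 x1=0x01 x2=0xbb x3=0x62 x4=0x1e x5=0x39  N=0 Z=0
after  2: x0=0x01 x1=0x01 x2=0xbb x3=0x62 x4=0x1e x5=0x01  N=0 Z=0
after  3: x0=0x01 x1=0x01 x2=0x00 x3=0x62 x4=0x1e x5=0x01  N=0 Z=1
-- IRQ taken; context saved, return-PC = 4 --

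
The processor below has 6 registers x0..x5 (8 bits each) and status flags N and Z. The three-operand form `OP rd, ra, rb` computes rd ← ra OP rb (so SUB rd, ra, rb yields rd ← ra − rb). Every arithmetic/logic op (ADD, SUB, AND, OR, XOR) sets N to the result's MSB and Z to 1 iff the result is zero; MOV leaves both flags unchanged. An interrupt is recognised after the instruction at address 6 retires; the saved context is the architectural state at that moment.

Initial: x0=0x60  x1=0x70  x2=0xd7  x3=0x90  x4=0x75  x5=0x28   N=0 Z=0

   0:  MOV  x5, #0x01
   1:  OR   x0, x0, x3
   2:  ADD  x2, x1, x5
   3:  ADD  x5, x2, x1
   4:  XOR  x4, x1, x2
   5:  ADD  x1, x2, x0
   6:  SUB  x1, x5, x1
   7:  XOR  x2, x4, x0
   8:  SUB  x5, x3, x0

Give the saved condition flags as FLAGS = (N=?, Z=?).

FLAGS = (N=1, Z=0)

after  0: x0=0x60 x1=0x70 x2=0xd7 x3=0x90 x4=0x75 x5=0x01  N=0 Z=0
after  1: x0=0xf0 x1=0x70 x2=0xd7 x3=0x90 x4=0x75 x5=0x01  N=1 Z=0
after  2: x0=0xf0 x1=0x70 x2=0x71 x3=0x90 x4=0x75 x5=0x01  N=0 Z=0
after  3: x0=0xf0 x1=0x70 x2=0x71 x3=0x90 x4=0x75 x5=0xe1  N=1 Z=0
after  4: x0=0xf0 x1=0x70 x2=0x71 x3=0x90 x4=0x01 x5=0xe1  N=0 Z=0
after  5: x0=0xf0 x1=0x61 x2=0x71 x3=0x90 x4=0x01 x5=0xe1  N=0 Z=0
after  6: x0=0xf0 x1=0x80 x2=0x71 x3=0x90 x4=0x01 x5=0xe1  N=1 Z=0
-- IRQ taken; context saved, return-PC = 7 --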